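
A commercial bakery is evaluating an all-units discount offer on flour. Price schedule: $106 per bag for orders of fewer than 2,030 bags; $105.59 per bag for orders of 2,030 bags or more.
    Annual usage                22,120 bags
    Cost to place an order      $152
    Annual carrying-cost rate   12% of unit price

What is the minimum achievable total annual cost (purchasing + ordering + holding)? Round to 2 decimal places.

H₁ = 12%×$106 = $12.7200;  H₂ = 12%×$105.59 = $12.6708
EOQ₁ = √(2×22,120×152/12.7200) = 727.09  (< 2,030, feasible at tier 1)
EOQ₂ = √(2×22,120×152/12.6708) = 728.50  (< 2,030 → use Q = 2,030 at tier-2 price)
TC(tier 1 (EOQ₁), Q≈727.1) = $2,353,968.53
TC(tier 2, Q≈2,030.0) = $2,350,167.94
Minimum at tier 2: $2,350,167.94

$2,350,167.94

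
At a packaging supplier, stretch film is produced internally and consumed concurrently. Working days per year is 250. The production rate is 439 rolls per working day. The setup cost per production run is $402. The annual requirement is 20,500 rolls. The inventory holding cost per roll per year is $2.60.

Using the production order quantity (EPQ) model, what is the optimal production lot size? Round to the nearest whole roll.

2,792 rolls

d = 20,500/250 = 82.0000 rolls/day;  effective holding cost H(1 − d/p) = 2.6·(1 − 82.0000/439) = 2.11435
Q* = √(2DS / H_eff) = √(2·20,500·402 / 2.11435) ≈ 2,792.01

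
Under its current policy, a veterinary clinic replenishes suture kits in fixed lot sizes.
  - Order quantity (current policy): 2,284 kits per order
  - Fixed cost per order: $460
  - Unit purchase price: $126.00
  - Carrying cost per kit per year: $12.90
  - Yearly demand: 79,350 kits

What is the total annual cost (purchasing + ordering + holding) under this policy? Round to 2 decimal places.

$10,028,812.97

Ordering: D/Q × S = 79,350/2,284 × $460 = $15,981.17
Holding:  Q/2 × H = 2,284/2 × $12.9 = $14,731.80
Purchase cost = D·C = 79,350 × 126 = $9,998,100.00
Total = $15,981.17 + $14,731.80 + $9,998,100.00 = $10,028,812.97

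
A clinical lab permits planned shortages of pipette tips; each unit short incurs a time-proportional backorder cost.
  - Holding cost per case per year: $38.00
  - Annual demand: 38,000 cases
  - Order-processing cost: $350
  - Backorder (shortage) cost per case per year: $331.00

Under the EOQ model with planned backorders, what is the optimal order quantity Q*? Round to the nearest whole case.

883 cases

Basic EOQ = √(2·38,000·350/38) = 836.660
Backorder adjustment √((H+b)/b) = √((38+331)/331) = 1.0558
Q* = 836.660 × 1.0558 ≈ 883.38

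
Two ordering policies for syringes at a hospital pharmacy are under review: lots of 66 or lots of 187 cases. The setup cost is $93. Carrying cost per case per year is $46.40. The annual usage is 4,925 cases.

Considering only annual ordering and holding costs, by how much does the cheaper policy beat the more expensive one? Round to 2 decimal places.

$1,683.24

Annual cost at Q: ordering D·S/Q plus holding Q·H/2.
TC(66) = (4,925/66)×93 + (66/2)×46.4 = $8,470.97
TC(187) = (4,925/187)×93 + (187/2)×46.4 = $6,787.73
Cheaper: Q = 187.  Difference = $1,683.24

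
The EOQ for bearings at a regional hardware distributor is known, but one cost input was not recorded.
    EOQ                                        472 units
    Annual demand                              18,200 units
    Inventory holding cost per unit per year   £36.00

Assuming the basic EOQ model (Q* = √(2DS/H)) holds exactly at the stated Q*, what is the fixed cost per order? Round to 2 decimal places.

£220.34

EOQ relation: Q² = 2DS/H, so rearrange for the unknown.
S = Q²H / (2D) = 472² × 36 / (2 × 18,200) = 220.3358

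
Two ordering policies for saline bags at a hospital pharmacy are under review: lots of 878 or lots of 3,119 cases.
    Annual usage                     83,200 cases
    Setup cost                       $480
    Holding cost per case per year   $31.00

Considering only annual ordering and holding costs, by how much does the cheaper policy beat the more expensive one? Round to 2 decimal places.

$2,054.41

For each Q, cost = (D/Q)·S + (Q/2)·H.
TC(878) = (83,200/878)×480 + (878/2)×31 = $59,094.19
TC(3,119) = (83,200/3,119)×480 + (3,119/2)×31 = $61,148.60
Cheaper: Q = 878.  Difference = $2,054.41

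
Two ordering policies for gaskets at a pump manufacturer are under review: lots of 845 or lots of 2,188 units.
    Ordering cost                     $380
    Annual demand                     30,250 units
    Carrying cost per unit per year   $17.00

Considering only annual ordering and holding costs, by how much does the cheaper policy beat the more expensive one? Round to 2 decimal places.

Annual cost at Q: ordering D·S/Q plus holding Q·H/2.
TC(845) = (30,250/845)×380 + (845/2)×17 = $20,786.05
TC(2,188) = (30,250/2,188)×380 + (2,188/2)×17 = $23,851.66
Cheaper: Q = 845.  Difference = $3,065.61

$3,065.61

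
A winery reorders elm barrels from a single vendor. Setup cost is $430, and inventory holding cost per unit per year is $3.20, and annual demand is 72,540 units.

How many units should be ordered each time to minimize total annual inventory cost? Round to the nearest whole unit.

Q* = √(2·D·S / H) = √(2·72,540·430 / 3.2) = √19,495,125.0 ≈ 4,415.33

4,415 units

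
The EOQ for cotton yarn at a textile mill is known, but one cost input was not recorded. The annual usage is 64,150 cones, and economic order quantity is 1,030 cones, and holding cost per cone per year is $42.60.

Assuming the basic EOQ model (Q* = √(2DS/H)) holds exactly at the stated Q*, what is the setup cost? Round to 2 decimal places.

EOQ relation: Q² = 2DS/H, so rearrange for the unknown.
S = Q²H / (2D) = 1,030² × 42.6 / (2 × 64,150) = 352.2552

$352.26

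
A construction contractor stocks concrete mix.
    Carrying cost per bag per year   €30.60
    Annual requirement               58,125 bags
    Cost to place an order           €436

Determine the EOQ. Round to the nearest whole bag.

EOQ = √(2DS/H) = √(2 × 58,125 × 436 / 30.6)
    = √(1,656,372.55) ≈ 1,287.00

1,287 bags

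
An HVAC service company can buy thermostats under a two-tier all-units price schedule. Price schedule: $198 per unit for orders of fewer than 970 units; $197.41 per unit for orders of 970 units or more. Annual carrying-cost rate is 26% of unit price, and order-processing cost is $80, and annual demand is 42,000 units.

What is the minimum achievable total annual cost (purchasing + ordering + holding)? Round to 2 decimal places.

H₁ = 26%×$198 = $51.4800;  H₂ = 26%×$197.41 = $51.3266
EOQ₁ = √(2×42,000×80/51.4800) = 361.30  (< 970, feasible at tier 1)
EOQ₂ = √(2×42,000×80/51.3266) = 361.84  (< 970 → use Q = 970 at tier-2 price)
TC(tier 1 (EOQ₁), Q≈361.3) = $8,334,599.61
TC(tier 2, Q≈970.0) = $8,319,577.32
Minimum at tier 2: $8,319,577.32

$8,319,577.32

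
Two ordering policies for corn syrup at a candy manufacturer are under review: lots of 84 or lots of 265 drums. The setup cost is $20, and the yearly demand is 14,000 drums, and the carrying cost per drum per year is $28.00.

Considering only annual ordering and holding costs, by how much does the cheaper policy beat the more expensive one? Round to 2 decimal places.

$257.27

Annual cost at Q: ordering D·S/Q plus holding Q·H/2.
TC(84) = (14,000/84)×20 + (84/2)×28 = $4,509.33
TC(265) = (14,000/265)×20 + (265/2)×28 = $4,766.60
|ΔTC| = |$4,509.33 − $4,766.60| = $257.27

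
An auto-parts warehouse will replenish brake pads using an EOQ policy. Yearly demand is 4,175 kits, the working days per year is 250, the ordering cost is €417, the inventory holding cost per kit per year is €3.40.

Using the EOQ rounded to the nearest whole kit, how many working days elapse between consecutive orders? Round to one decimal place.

60.6 days

Optimal lot size Q* = (2 × 4,175 × €417 / €3.4)^½ ≈ 1,011.98 → Q = 1,012 kits
T = Q/D × 250 days = 1,012/4,175 × 250 = 60.599 days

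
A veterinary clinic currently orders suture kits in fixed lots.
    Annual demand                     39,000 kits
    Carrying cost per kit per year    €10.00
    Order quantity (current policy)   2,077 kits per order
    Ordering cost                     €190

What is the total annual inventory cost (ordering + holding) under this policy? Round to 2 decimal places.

€13,952.65

Orders/yr = 39,000/2,077 = 18.777; ordering cost = 18.777 × €190 = €3,567.65
Average inventory = 2,077/2 = 1038.5; holding cost = 1038.5 × €10 = €10,385.00
Total = €3,567.65 + €10,385.00 = €13,952.65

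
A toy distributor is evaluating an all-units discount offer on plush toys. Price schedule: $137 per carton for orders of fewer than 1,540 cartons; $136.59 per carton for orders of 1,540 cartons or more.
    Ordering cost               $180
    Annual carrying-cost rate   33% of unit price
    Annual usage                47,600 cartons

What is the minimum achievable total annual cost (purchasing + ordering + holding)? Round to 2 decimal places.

$6,541,955.16

H₁ = 33%×$137 = $45.2100;  H₂ = 33%×$136.59 = $45.0747
EOQ₁ = √(2×47,600×180/45.2100) = 615.66  (< 1,540, feasible at tier 1)
EOQ₂ = √(2×47,600×180/45.0747) = 616.58  (< 1,540 → use Q = 1,540 at tier-2 price)
TC(tier 1 (EOQ₁), Q≈615.7) = $6,549,033.77
TC(tier 2, Q≈1,540.0) = $6,541,955.16
Minimum at tier 2: $6,541,955.16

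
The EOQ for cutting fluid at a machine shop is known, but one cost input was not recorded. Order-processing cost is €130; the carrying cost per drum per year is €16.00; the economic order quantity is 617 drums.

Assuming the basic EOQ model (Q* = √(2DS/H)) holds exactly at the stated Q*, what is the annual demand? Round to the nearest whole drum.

EOQ relation: Q² = 2DS/H, so rearrange for the unknown.
D = Q²H / (2S) = 617² × 16 / (2 × 130) = 23,427.02

23,427 drums per year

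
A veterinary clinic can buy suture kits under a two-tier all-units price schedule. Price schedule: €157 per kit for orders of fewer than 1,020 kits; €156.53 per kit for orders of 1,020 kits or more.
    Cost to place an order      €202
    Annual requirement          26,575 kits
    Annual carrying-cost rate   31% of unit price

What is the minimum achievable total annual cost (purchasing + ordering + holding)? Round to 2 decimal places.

€4,189,795.04

H₁ = 31%×€157 = €48.6700;  H₂ = 31%×€156.53 = €48.5243
EOQ₁ = √(2×26,575×202/48.6700) = 469.67  (< 1,020, feasible at tier 1)
EOQ₂ = √(2×26,575×202/48.5243) = 470.38  (< 1,020 → use Q = 1,020 at tier-2 price)
TC(tier 1 (EOQ₁), Q≈469.7) = €4,195,134.04
TC(tier 2, Q≈1,020.0) = €4,189,795.04
Minimum at tier 2: €4,189,795.04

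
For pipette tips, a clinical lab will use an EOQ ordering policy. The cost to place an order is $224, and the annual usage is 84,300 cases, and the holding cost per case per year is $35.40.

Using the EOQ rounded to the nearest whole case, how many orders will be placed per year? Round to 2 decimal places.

81.61 orders per year

Optimal lot size Q* = (2 × 84,300 × $224 / $35.4)^½ ≈ 1,032.88 → Q = 1,033
N = D/Q = 84,300/1,033 ≈ 81.607 orders/yr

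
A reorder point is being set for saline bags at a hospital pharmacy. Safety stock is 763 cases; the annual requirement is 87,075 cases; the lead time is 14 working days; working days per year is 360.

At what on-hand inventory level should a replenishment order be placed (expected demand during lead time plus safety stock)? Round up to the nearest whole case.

Daily demand d = 87,075 / 360 = 241.875 cases/day
Demand during lead time = 241.875 × 14 = 3,386.25
Reorder point = 3,386.25 + 763 = 4,149.25 → round up

4,150 cases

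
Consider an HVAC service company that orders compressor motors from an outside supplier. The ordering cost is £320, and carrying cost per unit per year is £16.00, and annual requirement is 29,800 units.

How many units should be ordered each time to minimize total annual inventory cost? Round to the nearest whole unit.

1,092 units

Q* = √(2·D·S / H) = √(2·29,800·320 / 16) = √1,192,000.0 ≈ 1,091.79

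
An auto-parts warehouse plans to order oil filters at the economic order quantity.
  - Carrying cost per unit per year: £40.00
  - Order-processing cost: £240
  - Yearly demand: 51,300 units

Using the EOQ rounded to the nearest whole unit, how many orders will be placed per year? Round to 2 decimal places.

Optimal lot size Q* = (2 × 51,300 × £240 / £40)^½ ≈ 784.60 → Q = 785
N = D/Q = 51,300/785 ≈ 65.350 orders/yr

65.35 orders per year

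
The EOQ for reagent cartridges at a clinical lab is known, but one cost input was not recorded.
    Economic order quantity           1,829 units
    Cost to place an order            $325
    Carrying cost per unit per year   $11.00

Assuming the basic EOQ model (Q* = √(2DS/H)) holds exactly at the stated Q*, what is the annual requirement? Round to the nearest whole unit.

Since Q* = (2DS/H)^½, squaring gives Q*²·H = 2DS.
D = Q²H / (2S) = 1,829² × 11 / (2 × 325) = 56,611.77

56,612 units per year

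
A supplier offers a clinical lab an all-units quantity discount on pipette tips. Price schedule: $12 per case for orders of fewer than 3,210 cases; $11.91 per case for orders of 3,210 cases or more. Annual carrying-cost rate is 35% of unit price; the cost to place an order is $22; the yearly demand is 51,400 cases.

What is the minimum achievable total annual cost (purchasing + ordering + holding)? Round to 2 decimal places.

$619,216.72

H₁ = 35%×$12 = $4.2000;  H₂ = 35%×$11.91 = $4.1685
EOQ₁ = √(2×51,400×22/4.2000) = 733.81  (< 3,210, feasible at tier 1)
EOQ₂ = √(2×51,400×22/4.1685) = 736.58  (< 3,210 → use Q = 3,210 at tier-2 price)
TC(tier 1 (EOQ₁), Q≈733.8) = $619,882.00
TC(tier 2, Q≈3,210.0) = $619,216.72
Minimum at tier 2: $619,216.72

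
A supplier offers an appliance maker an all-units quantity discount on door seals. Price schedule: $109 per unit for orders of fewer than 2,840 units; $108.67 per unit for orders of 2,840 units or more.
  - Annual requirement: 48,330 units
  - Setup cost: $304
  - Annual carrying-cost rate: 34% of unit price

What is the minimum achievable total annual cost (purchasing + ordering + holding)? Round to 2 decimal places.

$5,300,969.92

H₁ = 34%×$109 = $37.0600;  H₂ = 34%×$108.67 = $36.9478
EOQ₁ = √(2×48,330×304/37.0600) = 890.45  (< 2,840, feasible at tier 1)
EOQ₂ = √(2×48,330×304/36.9478) = 891.80  (< 2,840 → use Q = 2,840 at tier-2 price)
TC(tier 1 (EOQ₁), Q≈890.4) = $5,300,969.92
TC(tier 2, Q≈2,840.0) = $5,309,660.33
Minimum at tier 1 (EOQ₁): $5,300,969.92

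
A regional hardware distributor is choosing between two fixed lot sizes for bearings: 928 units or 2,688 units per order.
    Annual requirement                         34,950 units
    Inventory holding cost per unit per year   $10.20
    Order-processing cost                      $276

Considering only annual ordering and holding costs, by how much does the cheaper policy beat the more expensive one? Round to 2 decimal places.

$2,170.00

Annual cost at Q: ordering D·S/Q plus holding Q·H/2.
TC(928) = (34,950/928)×276 + (928/2)×10.2 = $15,127.41
TC(2,688) = (34,950/2,688)×276 + (2,688/2)×10.2 = $17,297.42
Cheaper: Q = 928.  Difference = $2,170.00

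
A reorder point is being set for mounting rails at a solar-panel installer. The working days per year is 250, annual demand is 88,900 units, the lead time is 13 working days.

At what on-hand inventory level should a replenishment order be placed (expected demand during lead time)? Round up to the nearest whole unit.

4,623 units

Daily demand d = 88,900 / 250 = 355.600 units/day
Demand during lead time = 355.600 × 13 = 4,622.80
Reorder point = 4,622.80 → round up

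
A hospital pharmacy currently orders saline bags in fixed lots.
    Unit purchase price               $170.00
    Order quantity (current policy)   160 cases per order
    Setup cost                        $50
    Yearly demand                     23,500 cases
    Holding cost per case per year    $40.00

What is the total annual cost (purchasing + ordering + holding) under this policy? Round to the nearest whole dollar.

Annual ordering cost = (D/Q)·S = (23,500/160) × 50 = $7,343.75
Annual holding cost  = (Q/2)·H = (160/2) × 40 = $3,200.00
Purchase cost = D·C = 23,500 × 170 = $3,995,000.00
Total = $7,343.75 + $3,200.00 + $3,995,000.00 = $4,005,543.75

$4,005,544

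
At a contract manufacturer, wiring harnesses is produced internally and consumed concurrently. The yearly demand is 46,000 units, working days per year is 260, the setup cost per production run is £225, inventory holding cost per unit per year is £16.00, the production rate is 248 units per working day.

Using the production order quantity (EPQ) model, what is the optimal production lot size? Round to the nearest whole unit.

d = 46,000/260 = 176.9231 units/day;  effective holding cost H(1 − d/p) = 16·(1 − 176.9231/248) = 4.58561
Q* = √(2DS / H_eff) = √(2·46,000·225 / 4.58561) ≈ 2,124.65

2,125 units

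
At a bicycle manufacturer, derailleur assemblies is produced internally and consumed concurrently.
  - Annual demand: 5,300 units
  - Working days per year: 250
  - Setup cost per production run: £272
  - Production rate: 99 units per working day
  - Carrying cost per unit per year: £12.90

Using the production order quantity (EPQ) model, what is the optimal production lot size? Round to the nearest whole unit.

d = 5,300/250 = 21.2000 units/day;  effective holding cost H(1 − d/p) = 12.9·(1 − 21.2000/99) = 10.13758
Q* = √(2DS / H_eff) = √(2·5,300·272 / 10.13758) ≈ 533.30

533 units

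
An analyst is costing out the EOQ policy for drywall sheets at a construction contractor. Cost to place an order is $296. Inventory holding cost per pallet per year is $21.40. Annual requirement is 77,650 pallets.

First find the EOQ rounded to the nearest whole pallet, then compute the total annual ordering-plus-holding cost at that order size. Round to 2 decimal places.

$31,364.51

2DS/H = 2·77,650·296/21.4 = 2,148,074.77
EOQ = √2,148,074.77 ≈ 1,465.63 → Q = 1,466 pallets
Ordering: D/Q × S = 77,650/1,466 × $296 = $15,678.31
Holding:  Q/2 × H = 1,466/2 × $21.4 = $15,686.20
Total = $15,678.31 + $15,686.20 = $31,364.51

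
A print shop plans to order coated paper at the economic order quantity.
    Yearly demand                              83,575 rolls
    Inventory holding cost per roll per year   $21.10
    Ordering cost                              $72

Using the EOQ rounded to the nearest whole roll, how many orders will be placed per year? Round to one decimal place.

110.7 orders per year

Optimal lot size Q* = (2 × 83,575 × $72 / $21.1)^½ ≈ 755.23 → Q = 755
N = D/Q = 83,575/755 ≈ 110.695 orders/yr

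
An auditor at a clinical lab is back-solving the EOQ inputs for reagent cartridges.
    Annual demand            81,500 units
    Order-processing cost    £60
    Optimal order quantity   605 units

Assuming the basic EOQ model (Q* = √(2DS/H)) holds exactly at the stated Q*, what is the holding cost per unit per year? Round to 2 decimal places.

£26.72

EOQ relation: Q² = 2DS/H, so rearrange for the unknown.
H = 2DS / Q² = 2 × 81,500 × 60 / 605² = 26.7195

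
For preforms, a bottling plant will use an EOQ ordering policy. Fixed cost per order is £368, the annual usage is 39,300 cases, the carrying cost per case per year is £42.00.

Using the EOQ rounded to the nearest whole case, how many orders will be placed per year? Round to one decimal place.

EOQ = √(2DS/H) = √(2 × 39,300 × 368 / 42)
    = √(688,685.71) ≈ 829.87 → Q = 830
N = D/Q = 39,300/830 ≈ 47.349 orders/yr

47.3 orders per year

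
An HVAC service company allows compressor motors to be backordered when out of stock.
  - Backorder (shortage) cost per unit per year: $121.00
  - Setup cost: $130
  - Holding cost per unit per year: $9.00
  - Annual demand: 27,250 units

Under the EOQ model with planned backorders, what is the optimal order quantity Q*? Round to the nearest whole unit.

Q* = √(2DS/H) · √((H + b)/b)
   = √(2 × 27,250 × 130 / 9) · √((9 + 121) / 121)
   = 887.255 × 1.0365 ≈ 919.66

920 units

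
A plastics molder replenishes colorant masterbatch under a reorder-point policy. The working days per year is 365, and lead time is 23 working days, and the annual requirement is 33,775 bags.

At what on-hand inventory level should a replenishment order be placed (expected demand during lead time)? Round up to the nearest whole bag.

2,129 bags

Daily demand d = 33,775 / 365 = 92.534 bags/day
Demand during lead time = 92.534 × 23 = 2,128.29
Reorder point = 2,128.29 → round up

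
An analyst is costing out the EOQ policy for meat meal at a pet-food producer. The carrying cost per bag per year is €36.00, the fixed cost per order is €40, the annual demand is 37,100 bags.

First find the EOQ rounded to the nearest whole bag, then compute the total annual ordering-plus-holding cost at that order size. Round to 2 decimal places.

Optimal lot size Q* = (2 × 37,100 × €40 / €36)^½ ≈ 287.13 → Q = 287 bags
Orders/yr = 37,100/287 = 129.268; ordering cost = 129.268 × €40 = €5,170.73
Average inventory = 287/2 = 143.5; holding cost = 143.5 × €36 = €5,166.00
Total = €5,170.73 + €5,166.00 = €10,336.73

€10,336.73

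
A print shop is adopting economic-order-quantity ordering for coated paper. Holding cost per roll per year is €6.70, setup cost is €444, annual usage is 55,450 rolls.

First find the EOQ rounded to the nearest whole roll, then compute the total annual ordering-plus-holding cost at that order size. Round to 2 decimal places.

€18,163.30

Optimal lot size Q* = (2 × 55,450 × €444 / €6.7)^½ ≈ 2,710.94 → Q = 2,711 rolls
Annual ordering cost = (D/Q)·S = (55,450/2,711) × 444 = €9,081.45
Annual holding cost  = (Q/2)·H = (2,711/2) × 6.7 = €9,081.85
Total = €9,081.45 + €9,081.85 = €18,163.30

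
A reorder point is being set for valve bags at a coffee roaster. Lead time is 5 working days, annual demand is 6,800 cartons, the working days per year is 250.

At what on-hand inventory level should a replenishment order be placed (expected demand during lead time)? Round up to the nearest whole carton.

136 cartons

Daily demand d = 6,800 / 250 = 27.200 cartons/day
Demand during lead time = 27.200 × 5 = 136.00
Reorder point = 136.00 → round up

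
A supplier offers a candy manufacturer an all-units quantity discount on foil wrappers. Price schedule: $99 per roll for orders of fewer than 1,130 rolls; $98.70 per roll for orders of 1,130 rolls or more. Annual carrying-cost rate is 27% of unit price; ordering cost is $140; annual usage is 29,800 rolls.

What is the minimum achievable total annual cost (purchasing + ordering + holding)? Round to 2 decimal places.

H₁ = 27%×$99 = $26.7300;  H₂ = 27%×$98.70 = $26.6490
EOQ₁ = √(2×29,800×140/26.7300) = 558.71  (< 1,130, feasible at tier 1)
EOQ₂ = √(2×29,800×140/26.6490) = 559.56  (< 1,130 → use Q = 1,130 at tier-2 price)
TC(tier 1 (EOQ₁), Q≈558.7) = $2,965,134.36
TC(tier 2, Q≈1,130.0) = $2,960,008.72
Minimum at tier 2: $2,960,008.72

$2,960,008.72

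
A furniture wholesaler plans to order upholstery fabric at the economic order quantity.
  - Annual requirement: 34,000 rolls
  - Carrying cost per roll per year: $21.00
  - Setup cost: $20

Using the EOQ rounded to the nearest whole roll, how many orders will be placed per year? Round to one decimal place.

133.9 orders per year

2DS/H = 2·34,000·20/21 = 64,761.90
EOQ = √64,761.90 ≈ 254.48 → Q = 254
N = D/Q = 34,000/254 ≈ 133.858 orders/yr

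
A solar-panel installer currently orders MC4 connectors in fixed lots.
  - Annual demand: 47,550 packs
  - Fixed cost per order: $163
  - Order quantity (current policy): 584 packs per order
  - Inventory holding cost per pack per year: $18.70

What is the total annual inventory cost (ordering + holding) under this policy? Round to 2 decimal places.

Ordering: D/Q × S = 47,550/584 × $163 = $13,271.66
Holding:  Q/2 × H = 584/2 × $18.7 = $5,460.40
Total = $13,271.66 + $5,460.40 = $18,732.06

$18,732.06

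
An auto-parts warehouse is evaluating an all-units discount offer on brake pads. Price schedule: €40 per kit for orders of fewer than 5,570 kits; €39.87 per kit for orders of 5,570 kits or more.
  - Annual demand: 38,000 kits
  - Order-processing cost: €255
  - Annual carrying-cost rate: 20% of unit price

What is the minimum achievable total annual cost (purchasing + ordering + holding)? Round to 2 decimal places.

H₁ = 20%×€40 = €8.0000;  H₂ = 20%×€39.87 = €7.9740
EOQ₁ = √(2×38,000×255/8.0000) = 1,556.44  (< 5,570, feasible at tier 1)
EOQ₂ = √(2×38,000×255/7.9740) = 1,558.97  (< 5,570 → use Q = 5,570 at tier-2 price)
TC(tier 1 (EOQ₁), Q≈1,556.4) = €1,532,451.51
TC(tier 2, Q≈5,570.0) = €1,539,007.27
Minimum at tier 1 (EOQ₁): €1,532,451.51

€1,532,451.51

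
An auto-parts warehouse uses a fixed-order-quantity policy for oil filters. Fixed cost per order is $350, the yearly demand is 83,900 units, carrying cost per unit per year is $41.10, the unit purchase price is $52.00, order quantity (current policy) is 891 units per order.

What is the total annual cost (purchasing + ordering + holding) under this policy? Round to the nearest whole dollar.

$4,414,067

Ordering: D/Q × S = 83,900/891 × $350 = $32,957.35
Holding:  Q/2 × H = 891/2 × $41.1 = $18,310.05
Purchase cost = D·C = 83,900 × 52 = $4,362,800.00
Total = $32,957.35 + $18,310.05 + $4,362,800.00 = $4,414,067.40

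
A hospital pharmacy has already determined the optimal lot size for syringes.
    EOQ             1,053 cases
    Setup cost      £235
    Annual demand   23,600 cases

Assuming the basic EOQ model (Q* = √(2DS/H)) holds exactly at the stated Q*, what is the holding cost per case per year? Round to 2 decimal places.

£10.00

Since Q* = (2DS/H)^½, squaring gives Q*²·H = 2DS.
H = 2DS / Q² = 2 × 23,600 × 235 / 1,053² = 10.0035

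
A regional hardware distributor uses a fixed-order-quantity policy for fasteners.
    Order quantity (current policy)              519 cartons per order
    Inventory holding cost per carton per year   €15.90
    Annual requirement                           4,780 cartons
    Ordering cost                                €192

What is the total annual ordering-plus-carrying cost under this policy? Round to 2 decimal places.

€5,894.37

Annual ordering cost = (D/Q)·S = (4,780/519) × 192 = €1,768.32
Annual holding cost  = (Q/2)·H = (519/2) × 15.9 = €4,126.05
Total = €1,768.32 + €4,126.05 = €5,894.37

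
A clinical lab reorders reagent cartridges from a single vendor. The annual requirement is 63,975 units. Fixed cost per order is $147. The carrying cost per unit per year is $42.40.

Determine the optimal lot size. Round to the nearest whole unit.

2DS/H = 2·63,975·147/42.4 = 443,600.24
EOQ = √443,600.24 ≈ 666.03

666 units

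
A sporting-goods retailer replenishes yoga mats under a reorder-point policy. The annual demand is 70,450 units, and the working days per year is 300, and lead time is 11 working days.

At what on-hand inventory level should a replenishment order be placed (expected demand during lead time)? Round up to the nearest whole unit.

2,584 units

Daily demand d = 70,450 / 300 = 234.833 units/day
Demand during lead time = 234.833 × 11 = 2,583.17
Reorder point = 2,583.17 → round up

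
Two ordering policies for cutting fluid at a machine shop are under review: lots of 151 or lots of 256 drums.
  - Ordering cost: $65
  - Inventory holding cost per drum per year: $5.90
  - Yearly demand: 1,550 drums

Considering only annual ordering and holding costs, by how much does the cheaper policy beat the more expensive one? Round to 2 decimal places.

For each Q, cost = (D/Q)·S + (Q/2)·H.
TC(151) = (1,550/151)×65 + (151/2)×5.9 = $1,112.67
TC(256) = (1,550/256)×65 + (256/2)×5.9 = $1,148.75
Cheaper: Q = 151.  Difference = $36.09

$36.09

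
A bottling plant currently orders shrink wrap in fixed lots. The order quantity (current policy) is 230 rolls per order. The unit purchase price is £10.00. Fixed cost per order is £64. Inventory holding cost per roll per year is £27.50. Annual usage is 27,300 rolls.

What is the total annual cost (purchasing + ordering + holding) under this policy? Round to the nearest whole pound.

Orders/yr = 27,300/230 = 118.696; ordering cost = 118.696 × £64 = £7,596.52
Average inventory = 230/2 = 115; holding cost = 115 × £27.5 = £3,162.50
Purchase cost = D·C = 27,300 × 10 = £273,000.00
Total = £7,596.52 + £3,162.50 + £273,000.00 = £283,759.02

£283,759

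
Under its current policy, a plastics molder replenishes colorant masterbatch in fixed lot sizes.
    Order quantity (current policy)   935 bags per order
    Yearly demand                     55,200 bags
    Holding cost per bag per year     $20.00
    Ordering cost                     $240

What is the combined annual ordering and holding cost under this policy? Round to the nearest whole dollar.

Annual ordering cost = (D/Q)·S = (55,200/935) × 240 = $14,168.98
Annual holding cost  = (Q/2)·H = (935/2) × 20 = $9,350.00
Total = $14,168.98 + $9,350.00 = $23,518.98

$23,519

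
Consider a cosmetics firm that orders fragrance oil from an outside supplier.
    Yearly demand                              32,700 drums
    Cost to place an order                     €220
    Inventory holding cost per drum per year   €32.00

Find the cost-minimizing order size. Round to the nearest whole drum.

2DS/H = 2·32,700·220/32 = 449,625.00
EOQ = √449,625.00 ≈ 670.54

671 drums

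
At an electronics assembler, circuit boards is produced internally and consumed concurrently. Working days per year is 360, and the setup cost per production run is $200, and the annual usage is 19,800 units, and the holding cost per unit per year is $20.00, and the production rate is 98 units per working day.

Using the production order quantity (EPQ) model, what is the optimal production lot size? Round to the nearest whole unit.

950 units

Daily demand d = 19,800/360 = 55.000; p = 98; 1 − d/p = 0.43878
EPQ = √(2DS / (H(1 − d/p)))
    = √(2 × 19,800 × 200 / (20 × 0.43878)) ≈ 950.01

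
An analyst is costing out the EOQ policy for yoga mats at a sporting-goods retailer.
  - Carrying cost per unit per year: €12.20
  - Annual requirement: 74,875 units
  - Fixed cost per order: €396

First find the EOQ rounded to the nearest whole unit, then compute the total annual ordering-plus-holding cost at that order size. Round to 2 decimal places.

2DS/H = 2·74,875·396/12.2 = 4,860,737.70
EOQ = √4,860,737.70 ≈ 2,204.71 → Q = 2,205 units
Orders/yr = 74,875/2,205 = 33.957; ordering cost = 33.957 × €396 = €13,446.94
Average inventory = 2,205/2 = 1102.5; holding cost = 1102.5 × €12.2 = €13,450.50
Total = €13,446.94 + €13,450.50 = €26,897.44

€26,897.44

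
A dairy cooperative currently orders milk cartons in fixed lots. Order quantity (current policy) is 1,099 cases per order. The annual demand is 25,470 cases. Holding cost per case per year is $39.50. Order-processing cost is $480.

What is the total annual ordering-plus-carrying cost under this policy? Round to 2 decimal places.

$32,829.54

Ordering: D/Q × S = 25,470/1,099 × $480 = $11,124.29
Holding:  Q/2 × H = 1,099/2 × $39.5 = $21,705.25
Total = $11,124.29 + $21,705.25 = $32,829.54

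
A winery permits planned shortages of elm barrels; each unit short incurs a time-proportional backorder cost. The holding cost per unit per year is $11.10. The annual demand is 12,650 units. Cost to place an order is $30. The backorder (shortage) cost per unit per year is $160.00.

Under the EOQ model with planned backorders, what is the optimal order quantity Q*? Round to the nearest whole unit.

Q* = √(2DS/H) · √((H + b)/b)
   = √(2 × 12,650 × 30 / 11.1) · √((11.1 + 160) / 160)
   = 261.493 × 1.0341 ≈ 270.41

270 units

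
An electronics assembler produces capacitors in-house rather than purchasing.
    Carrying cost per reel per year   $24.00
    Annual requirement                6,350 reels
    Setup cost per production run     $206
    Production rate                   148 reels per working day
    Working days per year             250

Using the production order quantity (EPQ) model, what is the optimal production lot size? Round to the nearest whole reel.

d = 6,350/250 = 25.4000 reels/day;  effective holding cost H(1 − d/p) = 24·(1 − 25.4000/148) = 19.88108
Q* = √(2DS / H_eff) = √(2·6,350·206 / 19.88108) ≈ 362.76

363 reels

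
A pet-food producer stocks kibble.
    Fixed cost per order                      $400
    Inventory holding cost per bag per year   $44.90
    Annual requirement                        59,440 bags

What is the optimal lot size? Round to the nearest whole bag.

1,029 bags

EOQ = √(2DS/H) = √(2 × 59,440 × 400 / 44.9)
    = √(1,059,064.59) ≈ 1,029.11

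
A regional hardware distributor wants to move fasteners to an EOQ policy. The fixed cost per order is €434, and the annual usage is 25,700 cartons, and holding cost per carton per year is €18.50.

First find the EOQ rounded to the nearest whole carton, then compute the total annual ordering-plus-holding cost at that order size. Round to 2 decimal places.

Optimal lot size Q* = (2 × 25,700 × €434 / €18.5)^½ ≈ 1,098.10 → Q = 1,098 cartons
Annual ordering cost = (D/Q)·S = (25,700/1,098) × 434 = €10,158.29
Annual holding cost  = (Q/2)·H = (1,098/2) × 18.5 = €10,156.50
Total = €10,158.29 + €10,156.50 = €20,314.79

€20,314.79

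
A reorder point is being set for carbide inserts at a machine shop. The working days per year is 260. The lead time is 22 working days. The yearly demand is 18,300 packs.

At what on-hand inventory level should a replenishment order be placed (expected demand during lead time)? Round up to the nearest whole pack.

1,549 packs

Daily demand d = 18,300 / 260 = 70.385 packs/day
Demand during lead time = 70.385 × 22 = 1,548.46
Reorder point = 1,548.46 → round up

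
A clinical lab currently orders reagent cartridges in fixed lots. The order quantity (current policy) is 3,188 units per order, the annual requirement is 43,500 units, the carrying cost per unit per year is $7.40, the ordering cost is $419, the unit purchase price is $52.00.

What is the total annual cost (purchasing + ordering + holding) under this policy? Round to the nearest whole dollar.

Annual ordering cost = (D/Q)·S = (43,500/3,188) × 419 = $5,717.22
Annual holding cost  = (Q/2)·H = (3,188/2) × 7.4 = $11,795.60
Purchase cost = D·C = 43,500 × 52 = $2,262,000.00
Total = $5,717.22 + $11,795.60 + $2,262,000.00 = $2,279,512.82

$2,279,513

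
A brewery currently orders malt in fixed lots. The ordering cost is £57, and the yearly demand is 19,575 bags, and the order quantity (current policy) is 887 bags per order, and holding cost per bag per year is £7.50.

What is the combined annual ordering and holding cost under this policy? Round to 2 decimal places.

£4,584.17

Ordering: D/Q × S = 19,575/887 × £57 = £1,257.92
Holding:  Q/2 × H = 887/2 × £7.5 = £3,326.25
Total = £1,257.92 + £3,326.25 = £4,584.17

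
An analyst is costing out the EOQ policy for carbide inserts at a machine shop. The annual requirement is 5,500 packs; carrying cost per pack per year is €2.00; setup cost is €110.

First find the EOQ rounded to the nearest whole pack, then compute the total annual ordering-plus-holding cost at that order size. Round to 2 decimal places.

€1,555.63

Q* = √(2·D·S / H) = √(2·5,500·110 / 2) = √605,000.0 ≈ 777.82 → Q = 778 packs
Ordering: D/Q × S = 5,500/778 × €110 = €777.63
Holding:  Q/2 × H = 778/2 × €2 = €778.00
Total = €777.63 + €778.00 = €1,555.63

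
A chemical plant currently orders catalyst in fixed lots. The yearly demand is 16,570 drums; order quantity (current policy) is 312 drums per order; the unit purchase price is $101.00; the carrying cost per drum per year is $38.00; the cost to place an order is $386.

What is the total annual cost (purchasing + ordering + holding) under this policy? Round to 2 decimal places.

$1,699,998.06

Ordering: D/Q × S = 16,570/312 × $386 = $20,500.06
Holding:  Q/2 × H = 312/2 × $38 = $5,928.00
Purchase cost = D·C = 16,570 × 101 = $1,673,570.00
Total = $20,500.06 + $5,928.00 + $1,673,570.00 = $1,699,998.06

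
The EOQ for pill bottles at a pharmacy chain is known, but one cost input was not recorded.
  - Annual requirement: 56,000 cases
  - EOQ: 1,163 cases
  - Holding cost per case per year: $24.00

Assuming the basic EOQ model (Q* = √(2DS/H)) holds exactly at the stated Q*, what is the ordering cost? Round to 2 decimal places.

Since Q* = (2DS/H)^½, squaring gives Q*²·H = 2DS.
S = Q²H / (2D) = 1,163² × 24 / (2 × 56,000) = 289.8362

$289.84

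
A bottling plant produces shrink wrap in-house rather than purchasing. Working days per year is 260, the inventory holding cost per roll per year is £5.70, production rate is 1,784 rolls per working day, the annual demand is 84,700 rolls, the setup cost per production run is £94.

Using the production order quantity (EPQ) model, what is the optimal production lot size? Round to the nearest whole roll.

1,849 rolls

Daily demand d = 84,700/260 = 325.769; p = 1784; 1 − d/p = 0.81739
EPQ = √(2DS / (H(1 − d/p)))
    = √(2 × 84,700 × 94 / (5.7 × 0.81739)) ≈ 1,848.70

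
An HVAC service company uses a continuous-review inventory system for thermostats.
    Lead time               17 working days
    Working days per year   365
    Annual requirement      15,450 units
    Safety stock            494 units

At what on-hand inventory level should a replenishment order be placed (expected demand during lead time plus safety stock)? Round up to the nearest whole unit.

1,214 units

Daily demand d = 15,450 / 365 = 42.329 units/day
Demand during lead time = 42.329 × 17 = 719.59
Reorder point = 719.59 + 494 = 1,213.59 → round up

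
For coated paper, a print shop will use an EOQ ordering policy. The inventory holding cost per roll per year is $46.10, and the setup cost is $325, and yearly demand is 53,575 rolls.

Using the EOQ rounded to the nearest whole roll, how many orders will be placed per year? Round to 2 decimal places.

61.65 orders per year

Q* = √(2·D·S / H) = √(2·53,575·325 / 46.1) = √755,395.9 ≈ 869.14 → Q = 869
Orders per year = D/Q = 53,575 / 869 = 61.651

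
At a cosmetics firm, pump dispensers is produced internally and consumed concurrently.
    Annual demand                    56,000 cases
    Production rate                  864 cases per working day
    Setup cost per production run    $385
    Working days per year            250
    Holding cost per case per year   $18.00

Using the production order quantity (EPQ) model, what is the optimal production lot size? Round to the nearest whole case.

1,798 cases

Daily demand d = 56,000/250 = 224.000; p = 864; 1 − d/p = 0.74074
EPQ = √(2DS / (H(1 − d/p)))
    = √(2 × 56,000 × 385 / (18 × 0.74074)) ≈ 1,798.33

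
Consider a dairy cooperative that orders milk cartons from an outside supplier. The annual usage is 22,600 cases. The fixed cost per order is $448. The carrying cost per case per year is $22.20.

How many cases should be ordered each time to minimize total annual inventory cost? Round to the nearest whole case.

2DS/H = 2·22,600·448/22.2 = 912,144.14
EOQ = √912,144.14 ≈ 955.06

955 cases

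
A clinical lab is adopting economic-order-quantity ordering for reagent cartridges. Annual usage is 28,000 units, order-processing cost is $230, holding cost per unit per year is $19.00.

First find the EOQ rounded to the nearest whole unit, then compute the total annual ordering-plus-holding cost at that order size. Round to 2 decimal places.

Optimal lot size Q* = (2 × 28,000 × $230 / $19)^½ ≈ 823.34 → Q = 823 units
Annual ordering cost = (D/Q)·S = (28,000/823) × 230 = $7,825.03
Annual holding cost  = (Q/2)·H = (823/2) × 19 = $7,818.50
Total = $7,825.03 + $7,818.50 = $15,643.53

$15,643.53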